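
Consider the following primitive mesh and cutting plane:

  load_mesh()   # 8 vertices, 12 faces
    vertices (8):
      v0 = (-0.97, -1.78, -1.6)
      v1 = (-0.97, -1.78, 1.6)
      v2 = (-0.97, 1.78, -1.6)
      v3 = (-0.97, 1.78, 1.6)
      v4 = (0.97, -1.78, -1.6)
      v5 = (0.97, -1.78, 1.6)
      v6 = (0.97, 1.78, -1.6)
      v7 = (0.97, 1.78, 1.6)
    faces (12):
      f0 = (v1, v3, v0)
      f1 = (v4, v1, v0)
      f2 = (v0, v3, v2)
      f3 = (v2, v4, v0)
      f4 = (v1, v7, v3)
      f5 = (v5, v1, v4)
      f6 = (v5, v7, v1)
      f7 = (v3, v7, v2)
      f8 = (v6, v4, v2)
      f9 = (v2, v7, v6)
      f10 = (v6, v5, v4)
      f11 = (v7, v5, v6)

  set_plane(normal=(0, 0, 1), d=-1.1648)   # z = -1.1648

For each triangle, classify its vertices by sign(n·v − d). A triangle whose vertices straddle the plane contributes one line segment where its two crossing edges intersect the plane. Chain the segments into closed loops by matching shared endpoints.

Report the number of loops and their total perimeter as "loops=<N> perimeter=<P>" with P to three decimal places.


loops=1 perimeter=11.000

Straddling triangles (8 of 12):
  (v1,v3,v0) [++-] → (-0.97, -1.29584, -1.1648)–(-0.97, -1.78, -1.1648)  len=0.4842
  (v4,v1,v0) [-+-] → (0.70616, -1.78, -1.1648)–(-0.97, -1.78, -1.1648)  len=1.6762
  (v0,v3,v2) [-+-] → (-0.97, -1.29584, -1.1648)–(-0.97, 1.78, -1.1648)  len=3.0758
  (v5,v1,v4) [++-] → (0.70616, -1.78, -1.1648)–(0.97, -1.78, -1.1648)  len=0.2638
  (v3,v7,v2) [++-] → (-0.70616, 1.78, -1.1648)–(-0.97, 1.78, -1.1648)  len=0.2638
  (v2,v7,v6) [-+-] → (-0.70616, 1.78, -1.1648)–(0.97, 1.78, -1.1648)  len=1.6762
  (v6,v5,v4) [-+-] → (0.97, 1.29584, -1.1648)–(0.97, -1.78, -1.1648)  len=3.0758
  (v7,v5,v6) [++-] → (0.97, 1.29584, -1.1648)–(0.97, 1.78, -1.1648)  len=0.4842

Chained into 1 loop(s):
  loop 1: 8 segments, perimeter = 11.0000
Total perimeter = 11.000


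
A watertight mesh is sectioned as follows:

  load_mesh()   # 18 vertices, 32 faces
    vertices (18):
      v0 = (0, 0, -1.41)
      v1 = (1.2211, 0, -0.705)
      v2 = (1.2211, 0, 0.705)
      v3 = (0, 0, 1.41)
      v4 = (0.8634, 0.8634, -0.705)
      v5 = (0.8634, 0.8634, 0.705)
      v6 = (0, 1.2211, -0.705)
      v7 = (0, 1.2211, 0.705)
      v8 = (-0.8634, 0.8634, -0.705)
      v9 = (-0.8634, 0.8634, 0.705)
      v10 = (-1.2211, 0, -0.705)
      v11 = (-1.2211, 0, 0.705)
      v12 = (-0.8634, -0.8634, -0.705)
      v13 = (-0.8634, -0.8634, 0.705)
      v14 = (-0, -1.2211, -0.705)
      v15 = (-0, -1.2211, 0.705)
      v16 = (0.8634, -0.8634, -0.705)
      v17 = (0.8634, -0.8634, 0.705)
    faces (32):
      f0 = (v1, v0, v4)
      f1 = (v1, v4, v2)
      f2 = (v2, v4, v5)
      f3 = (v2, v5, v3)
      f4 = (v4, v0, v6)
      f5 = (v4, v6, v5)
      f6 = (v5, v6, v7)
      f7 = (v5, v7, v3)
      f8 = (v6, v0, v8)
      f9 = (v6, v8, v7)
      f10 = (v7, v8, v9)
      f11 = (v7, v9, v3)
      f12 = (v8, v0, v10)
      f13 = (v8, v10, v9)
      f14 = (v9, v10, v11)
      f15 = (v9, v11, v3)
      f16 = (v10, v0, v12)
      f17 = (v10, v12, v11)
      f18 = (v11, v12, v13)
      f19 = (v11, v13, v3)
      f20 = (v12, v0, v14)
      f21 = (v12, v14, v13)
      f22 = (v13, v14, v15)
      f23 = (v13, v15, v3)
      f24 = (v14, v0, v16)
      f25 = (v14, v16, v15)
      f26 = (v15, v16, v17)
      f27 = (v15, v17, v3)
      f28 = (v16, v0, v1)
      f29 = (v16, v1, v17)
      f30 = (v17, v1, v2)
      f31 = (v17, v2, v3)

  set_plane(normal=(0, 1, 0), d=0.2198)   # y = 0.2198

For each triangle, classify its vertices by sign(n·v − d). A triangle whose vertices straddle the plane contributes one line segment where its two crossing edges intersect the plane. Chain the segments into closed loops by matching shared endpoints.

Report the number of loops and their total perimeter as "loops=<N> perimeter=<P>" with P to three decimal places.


Straddling triangles (12 of 32):
  (v1,v0,v4) [--+] → (0.2198, 0.2198, -1.23052)–(1.13004, 0.2198, -0.705)  len=1.0511
  (v1,v4,v2) [-+-] → (1.13004, 0.2198, -0.705)–(1.13004, 0.2198, 0.346049)  len=1.0510
  (v2,v4,v5) [-++] → (1.13004, 0.2198, 0.346049)–(1.13004, 0.2198, 0.705)  len=0.3590
  (v2,v5,v3) [-+-] → (1.13004, 0.2198, 0.705)–(0.2198, 0.2198, 1.23052)  len=1.0511
  (v4,v0,v6) [+-+] → (0.2198, 0.2198, -1.23052)–(0, 0.2198, -1.2831)  len=0.2260
  (v5,v7,v3) [++-] → (0, 0.2198, 1.2831)–(0.2198, 0.2198, 1.23052)  len=0.2260
  (v6,v0,v8) [+-+] → (0, 0.2198, -1.2831)–(-0.2198, 0.2198, -1.23052)  len=0.2260
  (v7,v9,v3) [++-] → (-0.2198, 0.2198, 1.23052)–(0, 0.2198, 1.2831)  len=0.2260
  (v8,v0,v10) [+--] → (-0.2198, 0.2198, -1.23052)–(-1.13004, 0.2198, -0.705)  len=1.0511
  (v8,v10,v9) [+-+] → (-1.13004, 0.2198, -0.705)–(-1.13004, 0.2198, -0.346049)  len=0.3590
  (v9,v10,v11) [+--] → (-1.13004, 0.2198, -0.346049)–(-1.13004, 0.2198, 0.705)  len=1.0510
  (v9,v11,v3) [+--] → (-1.13004, 0.2198, 0.705)–(-0.2198, 0.2198, 1.23052)  len=1.0511

Chained into 1 loop(s):
  loop 1: 12 segments, perimeter = 7.9282
Total perimeter = 7.928

loops=1 perimeter=7.928


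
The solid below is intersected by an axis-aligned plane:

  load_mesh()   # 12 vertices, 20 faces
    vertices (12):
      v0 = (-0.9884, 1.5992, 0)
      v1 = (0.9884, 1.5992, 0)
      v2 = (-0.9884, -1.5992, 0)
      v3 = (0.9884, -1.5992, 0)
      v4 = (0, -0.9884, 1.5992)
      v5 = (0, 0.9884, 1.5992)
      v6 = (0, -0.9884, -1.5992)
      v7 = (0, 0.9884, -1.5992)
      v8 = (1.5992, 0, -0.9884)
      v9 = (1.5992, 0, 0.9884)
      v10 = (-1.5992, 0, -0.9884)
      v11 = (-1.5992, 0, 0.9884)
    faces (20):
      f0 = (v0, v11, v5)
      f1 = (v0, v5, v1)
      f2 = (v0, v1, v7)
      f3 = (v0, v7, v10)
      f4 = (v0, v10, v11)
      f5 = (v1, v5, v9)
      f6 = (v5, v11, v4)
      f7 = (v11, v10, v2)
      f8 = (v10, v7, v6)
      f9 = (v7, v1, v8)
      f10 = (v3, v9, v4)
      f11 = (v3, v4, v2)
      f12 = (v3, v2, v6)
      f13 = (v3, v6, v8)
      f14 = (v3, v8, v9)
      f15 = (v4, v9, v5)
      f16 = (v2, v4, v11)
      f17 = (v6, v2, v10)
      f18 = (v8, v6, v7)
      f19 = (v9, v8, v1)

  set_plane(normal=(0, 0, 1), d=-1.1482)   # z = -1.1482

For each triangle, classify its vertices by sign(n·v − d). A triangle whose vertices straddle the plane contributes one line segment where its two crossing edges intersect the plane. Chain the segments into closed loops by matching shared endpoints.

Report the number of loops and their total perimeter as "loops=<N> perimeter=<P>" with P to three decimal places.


loops=1 perimeter=7.252

Straddling triangles (8 of 20):
  (v0,v1,v7) [++-] → (0.278745, 1.16066, -1.1482)–(-0.278745, 1.16066, -1.1482)  len=0.5575
  (v0,v7,v10) [+-+] → (-0.278745, 1.16066, -1.1482)–(-1.18081, 0.258589, -1.1482)  len=1.2757
  (v10,v7,v6) [+--] → (-1.18081, 0.258589, -1.1482)–(-1.18081, -0.258589, -1.1482)  len=0.5172
  (v7,v1,v8) [-++] → (0.278745, 1.16066, -1.1482)–(1.18081, 0.258589, -1.1482)  len=1.2757
  (v3,v2,v6) [++-] → (-0.278745, -1.16066, -1.1482)–(0.278745, -1.16066, -1.1482)  len=0.5575
  (v3,v6,v8) [+-+] → (0.278745, -1.16066, -1.1482)–(1.18081, -0.258589, -1.1482)  len=1.2757
  (v6,v2,v10) [-++] → (-0.278745, -1.16066, -1.1482)–(-1.18081, -0.258589, -1.1482)  len=1.2757
  (v8,v6,v7) [+--] → (1.18081, -0.258589, -1.1482)–(1.18081, 0.258589, -1.1482)  len=0.5172

Chained into 1 loop(s):
  loop 1: 8 segments, perimeter = 7.2522
Total perimeter = 7.252


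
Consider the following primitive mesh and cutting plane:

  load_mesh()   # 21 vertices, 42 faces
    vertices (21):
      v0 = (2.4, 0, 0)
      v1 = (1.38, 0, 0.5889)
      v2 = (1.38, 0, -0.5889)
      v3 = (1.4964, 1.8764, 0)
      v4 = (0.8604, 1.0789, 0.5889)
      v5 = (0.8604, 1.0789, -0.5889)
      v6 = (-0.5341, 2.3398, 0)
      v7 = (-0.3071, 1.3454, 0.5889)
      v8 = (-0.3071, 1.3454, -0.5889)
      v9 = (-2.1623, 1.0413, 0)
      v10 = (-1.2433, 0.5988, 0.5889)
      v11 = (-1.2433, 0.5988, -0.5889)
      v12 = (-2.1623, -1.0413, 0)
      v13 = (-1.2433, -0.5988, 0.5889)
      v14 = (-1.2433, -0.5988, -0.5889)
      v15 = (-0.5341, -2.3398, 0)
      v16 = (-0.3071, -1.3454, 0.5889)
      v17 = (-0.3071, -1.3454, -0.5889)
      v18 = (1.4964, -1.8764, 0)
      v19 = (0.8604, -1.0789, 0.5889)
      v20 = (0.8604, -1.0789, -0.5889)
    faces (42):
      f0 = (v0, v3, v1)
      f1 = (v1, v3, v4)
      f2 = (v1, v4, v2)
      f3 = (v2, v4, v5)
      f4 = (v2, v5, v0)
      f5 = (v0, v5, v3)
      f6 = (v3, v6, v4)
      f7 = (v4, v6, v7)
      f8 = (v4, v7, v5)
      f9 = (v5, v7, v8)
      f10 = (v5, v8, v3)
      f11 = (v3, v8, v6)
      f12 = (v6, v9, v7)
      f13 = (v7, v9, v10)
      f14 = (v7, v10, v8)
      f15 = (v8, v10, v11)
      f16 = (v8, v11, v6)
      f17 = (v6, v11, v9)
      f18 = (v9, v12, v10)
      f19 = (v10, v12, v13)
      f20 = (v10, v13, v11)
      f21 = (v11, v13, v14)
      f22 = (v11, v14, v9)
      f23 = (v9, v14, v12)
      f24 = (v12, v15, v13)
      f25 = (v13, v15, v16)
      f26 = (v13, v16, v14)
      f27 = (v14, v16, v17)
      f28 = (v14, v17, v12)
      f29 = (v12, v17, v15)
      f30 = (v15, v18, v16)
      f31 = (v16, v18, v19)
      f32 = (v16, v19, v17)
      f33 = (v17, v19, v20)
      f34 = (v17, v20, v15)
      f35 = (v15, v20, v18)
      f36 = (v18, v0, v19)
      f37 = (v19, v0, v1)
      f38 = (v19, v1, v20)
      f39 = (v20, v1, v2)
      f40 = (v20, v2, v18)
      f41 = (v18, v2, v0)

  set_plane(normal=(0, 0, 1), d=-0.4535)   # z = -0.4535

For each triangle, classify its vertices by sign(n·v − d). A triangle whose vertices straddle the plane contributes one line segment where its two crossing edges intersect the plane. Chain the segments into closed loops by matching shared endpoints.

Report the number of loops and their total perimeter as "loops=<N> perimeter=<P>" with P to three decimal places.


loops=2 perimeter=18.190

Straddling triangles (28 of 42):
  (v1,v4,v2) [++-] → (1.32027, 0.12403, -0.4535)–(1.38, 0, -0.4535)  len=0.1377
  (v2,v4,v5) [-+-] → (1.32027, 0.12403, -0.4535)–(0.8604, 1.0789, -0.4535)  len=1.0598
  (v2,v5,v0) [--+] → (1.21439, 0.830839, -0.4535)–(1.61452, 0, -0.4535)  len=0.9222
  (v0,v5,v3) [+-+] → (1.21439, 0.830839, -0.4535)–(1.00663, 1.26226, -0.4535)  len=0.4788
  (v4,v7,v5) [++-] → (0.726184, 1.10954, -0.4535)–(0.8604, 1.0789, -0.4535)  len=0.1377
  (v5,v7,v8) [-+-] → (0.726184, 1.10954, -0.4535)–(-0.3071, 1.3454, -0.4535)  len=1.0599
  (v5,v8,v3) [--+] → (0.107561, 1.46749, -0.4535)–(1.00663, 1.26226, -0.4535)  len=0.9222
  (v3,v8,v6) [+-+] → (0.107561, 1.46749, -0.4535)–(-0.359292, 1.57403, -0.4535)  len=0.4789
  (v7,v10,v8) [++-] → (-0.414726, 1.25957, -0.4535)–(-0.3071, 1.3454, -0.4535)  len=0.1377
  (v8,v10,v11) [-+-] → (-0.414726, 1.25957, -0.4535)–(-1.2433, 0.5988, -0.4535)  len=1.0598
  (v8,v11,v6) [--+] → (-1.08024, 0.999091, -0.4535)–(-0.359292, 1.57403, -0.4535)  len=0.9221
  (v6,v11,v9) [+-+] → (-1.08024, 0.999091, -0.4535)–(-1.4546, 0.70054, -0.4535)  len=0.4788
  (v10,v13,v11) [++-] → (-1.2433, 0.461124, -0.4535)–(-1.2433, 0.5988, -0.4535)  len=0.1377
  (v11,v13,v14) [-+-] → (-1.2433, 0.461124, -0.4535)–(-1.2433, -0.5988, -0.4535)  len=1.0599
  (v11,v14,v9) [--+] → (-1.4546, -0.221708, -0.4535)–(-1.4546, 0.70054, -0.4535)  len=0.9222
  (v9,v14,v12) [+-+] → (-1.4546, -0.221708, -0.4535)–(-1.4546, -0.70054, -0.4535)  len=0.4788
  (v13,v16,v14) [++-] → (-1.13567, -0.684629, -0.4535)–(-1.2433, -0.5988, -0.4535)  len=0.1377
  (v14,v16,v17) [-+-] → (-1.13567, -0.684629, -0.4535)–(-0.3071, -1.3454, -0.4535)  len=1.0598
  (v14,v17,v12) [--+] → (-0.733648, -1.27548, -0.4535)–(-1.4546, -0.70054, -0.4535)  len=0.9221
  (v12,v17,v15) [+-+] → (-0.733648, -1.27548, -0.4535)–(-0.359292, -1.57403, -0.4535)  len=0.4788
  (v16,v19,v17) [++-] → (-0.172884, -1.31476, -0.4535)–(-0.3071, -1.3454, -0.4535)  len=0.1377
  (v17,v19,v20) [-+-] → (-0.172884, -1.31476, -0.4535)–(0.8604, -1.0789, -0.4535)  len=1.0599
  (v17,v20,v15) [--+] → (0.539776, -1.36881, -0.4535)–(-0.359292, -1.57403, -0.4535)  len=0.9222
  (v15,v20,v18) [+-+] → (0.539776, -1.36881, -0.4535)–(1.00663, -1.26226, -0.4535)  len=0.4789
  (v19,v1,v20) [++-] → (0.920133, -0.95487, -0.4535)–(0.8604, -1.0789, -0.4535)  len=0.1377
  (v20,v1,v2) [-+-] → (0.920133, -0.95487, -0.4535)–(1.38, 0, -0.4535)  len=1.0598
  (v20,v2,v18) [--+] → (1.40676, -0.431422, -0.4535)–(1.00663, -1.26226, -0.4535)  len=0.9222
  (v18,v2,v0) [+-+] → (1.40676, -0.431422, -0.4535)–(1.61452, 0, -0.4535)  len=0.4788

Chained into 2 loop(s):
  loop 1: 14 segments, perimeter = 8.3826
  loop 2: 14 segments, perimeter = 9.8071
Total perimeter = 18.190


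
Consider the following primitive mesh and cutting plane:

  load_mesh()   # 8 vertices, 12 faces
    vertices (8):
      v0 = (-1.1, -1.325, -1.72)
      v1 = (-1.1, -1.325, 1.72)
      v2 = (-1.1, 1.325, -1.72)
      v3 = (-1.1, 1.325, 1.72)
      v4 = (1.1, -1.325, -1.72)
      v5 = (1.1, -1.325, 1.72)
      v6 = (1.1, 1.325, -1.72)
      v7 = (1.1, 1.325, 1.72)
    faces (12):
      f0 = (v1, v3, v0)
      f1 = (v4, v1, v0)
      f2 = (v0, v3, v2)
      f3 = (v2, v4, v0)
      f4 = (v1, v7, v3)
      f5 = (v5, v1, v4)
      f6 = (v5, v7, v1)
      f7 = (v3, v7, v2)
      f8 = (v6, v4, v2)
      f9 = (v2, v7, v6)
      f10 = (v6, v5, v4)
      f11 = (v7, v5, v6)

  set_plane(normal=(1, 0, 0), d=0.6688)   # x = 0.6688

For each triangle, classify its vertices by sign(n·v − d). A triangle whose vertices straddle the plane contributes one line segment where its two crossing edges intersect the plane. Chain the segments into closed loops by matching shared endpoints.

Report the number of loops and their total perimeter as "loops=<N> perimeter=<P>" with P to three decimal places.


Straddling triangles (8 of 12):
  (v4,v1,v0) [+--] → (0.6688, -1.325, -1.04576)–(0.6688, -1.325, -1.72)  len=0.6742
  (v2,v4,v0) [-+-] → (0.6688, -0.8056, -1.72)–(0.6688, -1.325, -1.72)  len=0.5194
  (v1,v7,v3) [-+-] → (0.6688, 0.8056, 1.72)–(0.6688, 1.325, 1.72)  len=0.5194
  (v5,v1,v4) [+-+] → (0.6688, -1.325, 1.72)–(0.6688, -1.325, -1.04576)  len=2.7658
  (v5,v7,v1) [++-] → (0.6688, 0.8056, 1.72)–(0.6688, -1.325, 1.72)  len=2.1306
  (v3,v7,v2) [-+-] → (0.6688, 1.325, 1.72)–(0.6688, 1.325, 1.04576)  len=0.6742
  (v6,v4,v2) [++-] → (0.6688, -0.8056, -1.72)–(0.6688, 1.325, -1.72)  len=2.1306
  (v2,v7,v6) [-++] → (0.6688, 1.325, 1.04576)–(0.6688, 1.325, -1.72)  len=2.7658

Chained into 1 loop(s):
  loop 1: 8 segments, perimeter = 12.1800
Total perimeter = 12.180

loops=1 perimeter=12.180


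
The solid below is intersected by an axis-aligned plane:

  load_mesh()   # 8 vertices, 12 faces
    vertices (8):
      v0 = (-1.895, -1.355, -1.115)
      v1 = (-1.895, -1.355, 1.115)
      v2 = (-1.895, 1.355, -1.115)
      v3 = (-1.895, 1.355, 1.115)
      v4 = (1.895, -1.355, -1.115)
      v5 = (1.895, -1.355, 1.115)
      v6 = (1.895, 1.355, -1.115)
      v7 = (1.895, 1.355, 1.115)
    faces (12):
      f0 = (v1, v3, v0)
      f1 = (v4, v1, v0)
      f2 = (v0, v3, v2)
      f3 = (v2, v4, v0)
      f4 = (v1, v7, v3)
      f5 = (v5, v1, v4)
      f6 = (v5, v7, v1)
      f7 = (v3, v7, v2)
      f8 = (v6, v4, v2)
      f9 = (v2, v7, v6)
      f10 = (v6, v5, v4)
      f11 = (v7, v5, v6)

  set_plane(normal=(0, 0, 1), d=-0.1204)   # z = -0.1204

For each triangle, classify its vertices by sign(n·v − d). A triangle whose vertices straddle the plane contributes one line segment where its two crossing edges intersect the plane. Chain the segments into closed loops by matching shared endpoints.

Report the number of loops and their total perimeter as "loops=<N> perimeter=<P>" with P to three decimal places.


loops=1 perimeter=13.000

Straddling triangles (8 of 12):
  (v1,v3,v0) [++-] → (-1.895, -0.146316, -0.1204)–(-1.895, -1.355, -0.1204)  len=1.2087
  (v4,v1,v0) [-+-] → (0.204626, -1.355, -0.1204)–(-1.895, -1.355, -0.1204)  len=2.0996
  (v0,v3,v2) [-+-] → (-1.895, -0.146316, -0.1204)–(-1.895, 1.355, -0.1204)  len=1.5013
  (v5,v1,v4) [++-] → (0.204626, -1.355, -0.1204)–(1.895, -1.355, -0.1204)  len=1.6904
  (v3,v7,v2) [++-] → (-0.204626, 1.355, -0.1204)–(-1.895, 1.355, -0.1204)  len=1.6904
  (v2,v7,v6) [-+-] → (-0.204626, 1.355, -0.1204)–(1.895, 1.355, -0.1204)  len=2.0996
  (v6,v5,v4) [-+-] → (1.895, 0.146316, -0.1204)–(1.895, -1.355, -0.1204)  len=1.5013
  (v7,v5,v6) [++-] → (1.895, 0.146316, -0.1204)–(1.895, 1.355, -0.1204)  len=1.2087

Chained into 1 loop(s):
  loop 1: 8 segments, perimeter = 13.0000
Total perimeter = 13.000


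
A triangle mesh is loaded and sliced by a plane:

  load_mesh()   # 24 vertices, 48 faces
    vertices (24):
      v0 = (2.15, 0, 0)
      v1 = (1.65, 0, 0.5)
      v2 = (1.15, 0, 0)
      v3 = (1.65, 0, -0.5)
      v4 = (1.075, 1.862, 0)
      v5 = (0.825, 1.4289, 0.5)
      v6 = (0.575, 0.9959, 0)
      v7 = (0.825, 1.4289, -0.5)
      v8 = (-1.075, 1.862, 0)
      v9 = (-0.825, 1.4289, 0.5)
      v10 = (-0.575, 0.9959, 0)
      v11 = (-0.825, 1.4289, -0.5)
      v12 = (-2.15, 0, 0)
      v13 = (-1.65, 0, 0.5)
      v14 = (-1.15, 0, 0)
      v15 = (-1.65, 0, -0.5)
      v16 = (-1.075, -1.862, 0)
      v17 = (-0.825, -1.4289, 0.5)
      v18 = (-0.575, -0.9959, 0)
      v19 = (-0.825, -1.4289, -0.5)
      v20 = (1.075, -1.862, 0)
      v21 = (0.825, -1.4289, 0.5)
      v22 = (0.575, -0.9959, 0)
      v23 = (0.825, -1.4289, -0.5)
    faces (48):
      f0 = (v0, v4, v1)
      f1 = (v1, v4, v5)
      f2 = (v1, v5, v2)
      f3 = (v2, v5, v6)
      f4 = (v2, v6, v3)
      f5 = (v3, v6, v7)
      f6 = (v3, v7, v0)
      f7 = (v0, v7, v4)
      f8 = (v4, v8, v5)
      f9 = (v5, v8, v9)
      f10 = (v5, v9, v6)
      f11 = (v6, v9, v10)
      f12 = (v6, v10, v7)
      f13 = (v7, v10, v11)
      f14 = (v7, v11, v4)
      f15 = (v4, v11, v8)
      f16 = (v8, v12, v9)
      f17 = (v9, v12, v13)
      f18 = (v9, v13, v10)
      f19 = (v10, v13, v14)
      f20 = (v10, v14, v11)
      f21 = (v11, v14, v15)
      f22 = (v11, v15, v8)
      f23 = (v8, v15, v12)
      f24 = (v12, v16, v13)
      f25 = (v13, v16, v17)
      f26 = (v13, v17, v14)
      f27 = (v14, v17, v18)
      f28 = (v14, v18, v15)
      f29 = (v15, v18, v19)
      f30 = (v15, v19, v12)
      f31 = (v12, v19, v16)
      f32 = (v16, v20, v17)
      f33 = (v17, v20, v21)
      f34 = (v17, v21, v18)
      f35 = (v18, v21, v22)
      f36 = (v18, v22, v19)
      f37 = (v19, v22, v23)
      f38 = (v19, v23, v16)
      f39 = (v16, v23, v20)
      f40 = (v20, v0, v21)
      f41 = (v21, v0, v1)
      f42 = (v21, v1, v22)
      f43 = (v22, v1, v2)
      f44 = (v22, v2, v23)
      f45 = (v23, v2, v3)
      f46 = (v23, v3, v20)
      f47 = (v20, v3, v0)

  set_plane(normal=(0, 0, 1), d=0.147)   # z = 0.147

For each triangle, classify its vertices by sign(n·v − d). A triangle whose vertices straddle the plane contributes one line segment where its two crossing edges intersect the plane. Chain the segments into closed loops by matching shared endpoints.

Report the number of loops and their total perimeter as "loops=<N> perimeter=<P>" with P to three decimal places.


loops=2 perimeter=19.800

Straddling triangles (24 of 48):
  (v0,v4,v1) [--+] → (1.24405, 1.31457, 0.147)–(2.003, 0, 0.147)  len=1.5179
  (v1,v4,v5) [+-+] → (1.24405, 1.31457, 0.147)–(1.0015, 1.73467, 0.147)  len=0.4851
  (v1,v5,v2) [++-] → (1.05445, 0.420097, 0.147)–(1.297, 0, 0.147)  len=0.4851
  (v2,v5,v6) [-+-] → (1.05445, 0.420097, 0.147)–(0.6485, 1.1232, 0.147)  len=0.8119
  (v4,v8,v5) [--+] → (-0.5164, 1.73467, 0.147)–(1.0015, 1.73467, 0.147)  len=1.5179
  (v5,v8,v9) [+-+] → (-0.5164, 1.73467, 0.147)–(-1.0015, 1.73467, 0.147)  len=0.4851
  (v5,v9,v6) [++-] → (0.1634, 1.1232, 0.147)–(0.6485, 1.1232, 0.147)  len=0.4851
  (v6,v9,v10) [-+-] → (0.1634, 1.1232, 0.147)–(-0.6485, 1.1232, 0.147)  len=0.8119
  (v8,v12,v9) [--+] → (-1.76045, 0.420097, 0.147)–(-1.0015, 1.73467, 0.147)  len=1.5179
  (v9,v12,v13) [+-+] → (-1.76045, 0.420097, 0.147)–(-2.003, 0, 0.147)  len=0.4851
  (v9,v13,v10) [++-] → (-0.89105, 0.703105, 0.147)–(-0.6485, 1.1232, 0.147)  len=0.4851
  (v10,v13,v14) [-+-] → (-0.89105, 0.703105, 0.147)–(-1.297, 0, 0.147)  len=0.8119
  (v12,v16,v13) [--+] → (-1.24405, -1.31457, 0.147)–(-2.003, 0, 0.147)  len=1.5179
  (v13,v16,v17) [+-+] → (-1.24405, -1.31457, 0.147)–(-1.0015, -1.73467, 0.147)  len=0.4851
  (v13,v17,v14) [++-] → (-1.05445, -0.420097, 0.147)–(-1.297, 0, 0.147)  len=0.4851
  (v14,v17,v18) [-+-] → (-1.05445, -0.420097, 0.147)–(-0.6485, -1.1232, 0.147)  len=0.8119
  (v16,v20,v17) [--+] → (0.5164, -1.73467, 0.147)–(-1.0015, -1.73467, 0.147)  len=1.5179
  (v17,v20,v21) [+-+] → (0.5164, -1.73467, 0.147)–(1.0015, -1.73467, 0.147)  len=0.4851
  (v17,v21,v18) [++-] → (-0.1634, -1.1232, 0.147)–(-0.6485, -1.1232, 0.147)  len=0.4851
  (v18,v21,v22) [-+-] → (-0.1634, -1.1232, 0.147)–(0.6485, -1.1232, 0.147)  len=0.8119
  (v20,v0,v21) [--+] → (1.76045, -0.420097, 0.147)–(1.0015, -1.73467, 0.147)  len=1.5179
  (v21,v0,v1) [+-+] → (1.76045, -0.420097, 0.147)–(2.003, 0, 0.147)  len=0.4851
  (v21,v1,v22) [++-] → (0.89105, -0.703105, 0.147)–(0.6485, -1.1232, 0.147)  len=0.4851
  (v22,v1,v2) [-+-] → (0.89105, -0.703105, 0.147)–(1.297, 0, 0.147)  len=0.8119

Chained into 2 loop(s):
  loop 1: 12 segments, perimeter = 12.0181
  loop 2: 12 segments, perimeter = 7.7819
Total perimeter = 19.800


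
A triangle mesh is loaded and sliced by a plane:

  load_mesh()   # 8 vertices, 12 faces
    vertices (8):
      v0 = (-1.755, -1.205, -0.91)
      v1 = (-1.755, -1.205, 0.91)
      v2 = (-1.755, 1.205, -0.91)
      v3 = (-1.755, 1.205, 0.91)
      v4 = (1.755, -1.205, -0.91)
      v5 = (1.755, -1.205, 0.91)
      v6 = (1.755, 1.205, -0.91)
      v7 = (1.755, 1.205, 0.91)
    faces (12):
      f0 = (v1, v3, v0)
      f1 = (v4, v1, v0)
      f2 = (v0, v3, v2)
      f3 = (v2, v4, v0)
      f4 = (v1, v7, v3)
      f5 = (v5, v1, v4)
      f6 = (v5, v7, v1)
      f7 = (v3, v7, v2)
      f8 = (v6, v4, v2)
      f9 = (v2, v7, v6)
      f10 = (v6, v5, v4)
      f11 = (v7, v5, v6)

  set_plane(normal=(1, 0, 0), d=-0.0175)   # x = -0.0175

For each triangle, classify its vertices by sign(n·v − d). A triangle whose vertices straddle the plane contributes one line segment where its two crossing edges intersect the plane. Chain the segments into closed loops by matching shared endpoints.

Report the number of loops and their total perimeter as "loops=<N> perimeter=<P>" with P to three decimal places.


Straddling triangles (8 of 12):
  (v4,v1,v0) [+--] → (-0.0175, -1.205, 0.00907407)–(-0.0175, -1.205, -0.91)  len=0.9191
  (v2,v4,v0) [-+-] → (-0.0175, 0.0120157, -0.91)–(-0.0175, -1.205, -0.91)  len=1.2170
  (v1,v7,v3) [-+-] → (-0.0175, -0.0120157, 0.91)–(-0.0175, 1.205, 0.91)  len=1.2170
  (v5,v1,v4) [+-+] → (-0.0175, -1.205, 0.91)–(-0.0175, -1.205, 0.00907407)  len=0.9009
  (v5,v7,v1) [++-] → (-0.0175, -0.0120157, 0.91)–(-0.0175, -1.205, 0.91)  len=1.1930
  (v3,v7,v2) [-+-] → (-0.0175, 1.205, 0.91)–(-0.0175, 1.205, -0.00907407)  len=0.9191
  (v6,v4,v2) [++-] → (-0.0175, 0.0120157, -0.91)–(-0.0175, 1.205, -0.91)  len=1.1930
  (v2,v7,v6) [-++] → (-0.0175, 1.205, -0.00907407)–(-0.0175, 1.205, -0.91)  len=0.9009

Chained into 1 loop(s):
  loop 1: 8 segments, perimeter = 8.4600
Total perimeter = 8.460

loops=1 perimeter=8.460


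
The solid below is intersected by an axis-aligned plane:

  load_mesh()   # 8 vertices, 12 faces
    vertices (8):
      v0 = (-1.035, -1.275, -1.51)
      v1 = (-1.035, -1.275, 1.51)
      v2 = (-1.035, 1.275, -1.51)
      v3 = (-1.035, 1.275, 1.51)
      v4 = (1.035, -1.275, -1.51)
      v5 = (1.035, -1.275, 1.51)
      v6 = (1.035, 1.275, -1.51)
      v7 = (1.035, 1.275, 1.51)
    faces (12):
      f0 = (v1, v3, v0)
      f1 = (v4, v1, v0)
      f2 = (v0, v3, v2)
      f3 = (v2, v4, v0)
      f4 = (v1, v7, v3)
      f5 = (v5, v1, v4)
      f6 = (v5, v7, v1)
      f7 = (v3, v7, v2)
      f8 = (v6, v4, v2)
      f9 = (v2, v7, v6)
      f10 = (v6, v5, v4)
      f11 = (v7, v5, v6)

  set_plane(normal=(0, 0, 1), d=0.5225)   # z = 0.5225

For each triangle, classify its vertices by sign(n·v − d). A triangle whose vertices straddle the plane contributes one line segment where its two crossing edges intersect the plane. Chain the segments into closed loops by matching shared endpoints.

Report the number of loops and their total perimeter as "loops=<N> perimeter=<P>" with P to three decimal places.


loops=1 perimeter=9.240

Straddling triangles (8 of 12):
  (v1,v3,v0) [++-] → (-1.035, 0.441184, 0.5225)–(-1.035, -1.275, 0.5225)  len=1.7162
  (v4,v1,v0) [-+-] → (-0.358137, -1.275, 0.5225)–(-1.035, -1.275, 0.5225)  len=0.6769
  (v0,v3,v2) [-+-] → (-1.035, 0.441184, 0.5225)–(-1.035, 1.275, 0.5225)  len=0.8338
  (v5,v1,v4) [++-] → (-0.358137, -1.275, 0.5225)–(1.035, -1.275, 0.5225)  len=1.3931
  (v3,v7,v2) [++-] → (0.358137, 1.275, 0.5225)–(-1.035, 1.275, 0.5225)  len=1.3931
  (v2,v7,v6) [-+-] → (0.358137, 1.275, 0.5225)–(1.035, 1.275, 0.5225)  len=0.6769
  (v6,v5,v4) [-+-] → (1.035, -0.441184, 0.5225)–(1.035, -1.275, 0.5225)  len=0.8338
  (v7,v5,v6) [++-] → (1.035, -0.441184, 0.5225)–(1.035, 1.275, 0.5225)  len=1.7162

Chained into 1 loop(s):
  loop 1: 8 segments, perimeter = 9.2400
Total perimeter = 9.240


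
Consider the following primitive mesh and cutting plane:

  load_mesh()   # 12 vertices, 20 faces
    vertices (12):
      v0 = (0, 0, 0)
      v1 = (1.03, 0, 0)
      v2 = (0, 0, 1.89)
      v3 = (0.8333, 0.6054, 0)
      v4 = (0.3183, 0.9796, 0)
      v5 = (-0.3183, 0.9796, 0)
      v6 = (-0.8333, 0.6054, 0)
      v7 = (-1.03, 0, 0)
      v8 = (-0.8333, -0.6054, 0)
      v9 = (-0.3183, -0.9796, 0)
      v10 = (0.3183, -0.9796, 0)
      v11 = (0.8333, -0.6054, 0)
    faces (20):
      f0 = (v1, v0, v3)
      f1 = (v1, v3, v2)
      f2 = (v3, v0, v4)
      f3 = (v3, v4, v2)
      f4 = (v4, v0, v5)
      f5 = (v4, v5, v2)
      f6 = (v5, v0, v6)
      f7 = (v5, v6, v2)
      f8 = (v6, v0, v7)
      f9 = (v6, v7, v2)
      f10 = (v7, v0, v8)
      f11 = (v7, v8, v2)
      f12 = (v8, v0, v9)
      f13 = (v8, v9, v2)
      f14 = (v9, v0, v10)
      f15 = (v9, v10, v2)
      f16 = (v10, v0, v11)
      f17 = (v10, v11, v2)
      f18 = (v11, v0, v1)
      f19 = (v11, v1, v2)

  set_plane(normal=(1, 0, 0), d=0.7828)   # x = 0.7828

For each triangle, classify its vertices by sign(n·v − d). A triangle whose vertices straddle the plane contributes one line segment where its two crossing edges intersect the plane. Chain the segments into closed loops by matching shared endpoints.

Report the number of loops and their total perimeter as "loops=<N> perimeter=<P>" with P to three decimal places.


Straddling triangles (8 of 20):
  (v1,v0,v3) [+-+] → (0.7828, 0, 0)–(0.7828, 0.568711, 0)  len=0.5687
  (v1,v3,v2) [++-] → (0.7828, 0.568711, 0.114539)–(0.7828, 0, 0.4536)  len=0.6621
  (v3,v0,v4) [+--] → (0.7828, 0.568711, 0)–(0.7828, 0.642093, 0)  len=0.0734
  (v3,v4,v2) [+--] → (0.7828, 0.642093, 0)–(0.7828, 0.568711, 0.114539)  len=0.1360
  (v10,v0,v11) [--+] → (0.7828, -0.568711, 0)–(0.7828, -0.642093, 0)  len=0.0734
  (v10,v11,v2) [-+-] → (0.7828, -0.642093, 0)–(0.7828, -0.568711, 0.114539)  len=0.1360
  (v11,v0,v1) [+-+] → (0.7828, -0.568711, 0)–(0.7828, 0, 0)  len=0.5687
  (v11,v1,v2) [++-] → (0.7828, 0, 0.4536)–(0.7828, -0.568711, 0.114539)  len=0.6621

Chained into 1 loop(s):
  loop 1: 8 segments, perimeter = 2.8805
Total perimeter = 2.880

loops=1 perimeter=2.880


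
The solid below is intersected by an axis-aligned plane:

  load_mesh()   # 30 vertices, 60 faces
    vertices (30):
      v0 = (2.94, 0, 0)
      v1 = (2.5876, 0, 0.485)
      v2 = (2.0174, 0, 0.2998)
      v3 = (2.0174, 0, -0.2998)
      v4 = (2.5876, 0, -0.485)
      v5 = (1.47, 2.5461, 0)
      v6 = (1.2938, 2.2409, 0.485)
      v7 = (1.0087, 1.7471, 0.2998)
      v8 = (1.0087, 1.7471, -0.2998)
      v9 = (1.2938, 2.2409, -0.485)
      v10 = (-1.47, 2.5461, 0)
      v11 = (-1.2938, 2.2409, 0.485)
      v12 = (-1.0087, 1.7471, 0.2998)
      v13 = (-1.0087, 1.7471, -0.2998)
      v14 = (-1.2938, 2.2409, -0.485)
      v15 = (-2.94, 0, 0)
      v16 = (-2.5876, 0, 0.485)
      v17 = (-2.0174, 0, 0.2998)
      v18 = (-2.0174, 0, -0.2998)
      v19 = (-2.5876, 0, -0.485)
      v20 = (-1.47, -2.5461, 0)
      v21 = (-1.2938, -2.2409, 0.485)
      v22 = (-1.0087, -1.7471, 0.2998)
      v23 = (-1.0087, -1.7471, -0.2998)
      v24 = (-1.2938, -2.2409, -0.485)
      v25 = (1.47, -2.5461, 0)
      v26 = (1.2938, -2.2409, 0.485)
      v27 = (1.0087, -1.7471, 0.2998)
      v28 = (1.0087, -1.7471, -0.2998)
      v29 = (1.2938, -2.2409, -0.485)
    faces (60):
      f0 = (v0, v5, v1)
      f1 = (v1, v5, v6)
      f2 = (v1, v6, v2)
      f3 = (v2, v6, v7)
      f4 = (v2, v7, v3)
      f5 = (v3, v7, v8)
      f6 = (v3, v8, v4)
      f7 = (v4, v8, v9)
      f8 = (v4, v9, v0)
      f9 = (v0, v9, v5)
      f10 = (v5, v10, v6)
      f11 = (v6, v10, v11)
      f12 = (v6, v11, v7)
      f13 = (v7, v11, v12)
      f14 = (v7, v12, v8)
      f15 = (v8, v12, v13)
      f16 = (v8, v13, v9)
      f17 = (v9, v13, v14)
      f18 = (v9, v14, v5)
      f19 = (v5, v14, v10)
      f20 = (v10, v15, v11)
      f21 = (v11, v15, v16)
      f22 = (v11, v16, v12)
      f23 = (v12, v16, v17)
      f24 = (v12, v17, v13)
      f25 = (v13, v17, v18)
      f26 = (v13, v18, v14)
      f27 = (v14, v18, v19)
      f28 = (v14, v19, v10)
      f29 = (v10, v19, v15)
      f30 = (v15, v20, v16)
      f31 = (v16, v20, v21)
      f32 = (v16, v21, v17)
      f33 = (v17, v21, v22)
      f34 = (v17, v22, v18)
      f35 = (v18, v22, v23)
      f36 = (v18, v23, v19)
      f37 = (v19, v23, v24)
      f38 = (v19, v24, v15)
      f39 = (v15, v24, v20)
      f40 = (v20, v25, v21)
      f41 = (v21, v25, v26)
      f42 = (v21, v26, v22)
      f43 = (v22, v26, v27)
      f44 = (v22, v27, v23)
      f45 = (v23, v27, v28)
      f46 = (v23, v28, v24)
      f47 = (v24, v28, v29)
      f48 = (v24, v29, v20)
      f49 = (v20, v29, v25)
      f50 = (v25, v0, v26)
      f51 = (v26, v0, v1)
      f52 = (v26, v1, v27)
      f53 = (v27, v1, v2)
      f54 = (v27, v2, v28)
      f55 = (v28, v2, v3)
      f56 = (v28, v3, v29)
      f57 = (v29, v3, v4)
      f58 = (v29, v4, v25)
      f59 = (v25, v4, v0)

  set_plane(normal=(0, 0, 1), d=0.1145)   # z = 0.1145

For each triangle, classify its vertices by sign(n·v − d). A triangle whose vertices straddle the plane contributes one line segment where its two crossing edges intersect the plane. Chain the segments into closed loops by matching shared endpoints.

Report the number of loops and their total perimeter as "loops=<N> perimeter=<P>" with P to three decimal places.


Straddling triangles (24 of 60):
  (v0,v5,v1) [--+] → (1.73385, 1.94501, 0.1145)–(2.8568, 0, 0.1145)  len=2.2459
  (v1,v5,v6) [+-+] → (1.73385, 1.94501, 0.1145)–(1.4284, 2.47405, 0.1145)  len=0.6109
  (v2,v7,v3) [++-] → (1.32043, 1.20718, 0.1145)–(2.0174, 0, 0.1145)  len=1.3939
  (v3,v7,v8) [-+-] → (1.32043, 1.20718, 0.1145)–(1.0087, 1.7471, 0.1145)  len=0.6235
  (v5,v10,v6) [--+] → (-0.817515, 2.47405, 0.1145)–(1.4284, 2.47405, 0.1145)  len=2.2459
  (v6,v10,v11) [+-+] → (-0.817515, 2.47405, 0.1145)–(-1.4284, 2.47405, 0.1145)  len=0.6109
  (v7,v12,v8) [++-] → (-0.385244, 1.7471, 0.1145)–(1.0087, 1.7471, 0.1145)  len=1.3939
  (v8,v12,v13) [-+-] → (-0.385244, 1.7471, 0.1145)–(-1.0087, 1.7471, 0.1145)  len=0.6235
  (v10,v15,v11) [--+] → (-2.55136, 0.529037, 0.1145)–(-1.4284, 2.47405, 0.1145)  len=2.2459
  (v11,v15,v16) [+-+] → (-2.55136, 0.529037, 0.1145)–(-2.8568, 0, 0.1145)  len=0.6109
  (v12,v17,v13) [++-] → (-1.70567, 0.539923, 0.1145)–(-1.0087, 1.7471, 0.1145)  len=1.3939
  (v13,v17,v18) [-+-] → (-1.70567, 0.539923, 0.1145)–(-2.0174, 0, 0.1145)  len=0.6235
  (v15,v20,v16) [--+] → (-1.73385, -1.94501, 0.1145)–(-2.8568, 0, 0.1145)  len=2.2459
  (v16,v20,v21) [+-+] → (-1.73385, -1.94501, 0.1145)–(-1.4284, -2.47405, 0.1145)  len=0.6109
  (v17,v22,v18) [++-] → (-1.32043, -1.20718, 0.1145)–(-2.0174, 0, 0.1145)  len=1.3939
  (v18,v22,v23) [-+-] → (-1.32043, -1.20718, 0.1145)–(-1.0087, -1.7471, 0.1145)  len=0.6235
  (v20,v25,v21) [--+] → (0.817515, -2.47405, 0.1145)–(-1.4284, -2.47405, 0.1145)  len=2.2459
  (v21,v25,v26) [+-+] → (0.817515, -2.47405, 0.1145)–(1.4284, -2.47405, 0.1145)  len=0.6109
  (v22,v27,v23) [++-] → (0.385244, -1.7471, 0.1145)–(-1.0087, -1.7471, 0.1145)  len=1.3939
  (v23,v27,v28) [-+-] → (0.385244, -1.7471, 0.1145)–(1.0087, -1.7471, 0.1145)  len=0.6235
  (v25,v0,v26) [--+] → (2.55136, -0.529037, 0.1145)–(1.4284, -2.47405, 0.1145)  len=2.2459
  (v26,v0,v1) [+-+] → (2.55136, -0.529037, 0.1145)–(2.8568, 0, 0.1145)  len=0.6109
  (v27,v2,v28) [++-] → (1.70567, -0.539923, 0.1145)–(1.0087, -1.7471, 0.1145)  len=1.3939
  (v28,v2,v3) [-+-] → (1.70567, -0.539923, 0.1145)–(2.0174, 0, 0.1145)  len=0.6235

Chained into 2 loop(s):
  loop 1: 12 segments, perimeter = 17.1408
  loop 2: 12 segments, perimeter = 12.1043
Total perimeter = 29.245

loops=2 perimeter=29.245


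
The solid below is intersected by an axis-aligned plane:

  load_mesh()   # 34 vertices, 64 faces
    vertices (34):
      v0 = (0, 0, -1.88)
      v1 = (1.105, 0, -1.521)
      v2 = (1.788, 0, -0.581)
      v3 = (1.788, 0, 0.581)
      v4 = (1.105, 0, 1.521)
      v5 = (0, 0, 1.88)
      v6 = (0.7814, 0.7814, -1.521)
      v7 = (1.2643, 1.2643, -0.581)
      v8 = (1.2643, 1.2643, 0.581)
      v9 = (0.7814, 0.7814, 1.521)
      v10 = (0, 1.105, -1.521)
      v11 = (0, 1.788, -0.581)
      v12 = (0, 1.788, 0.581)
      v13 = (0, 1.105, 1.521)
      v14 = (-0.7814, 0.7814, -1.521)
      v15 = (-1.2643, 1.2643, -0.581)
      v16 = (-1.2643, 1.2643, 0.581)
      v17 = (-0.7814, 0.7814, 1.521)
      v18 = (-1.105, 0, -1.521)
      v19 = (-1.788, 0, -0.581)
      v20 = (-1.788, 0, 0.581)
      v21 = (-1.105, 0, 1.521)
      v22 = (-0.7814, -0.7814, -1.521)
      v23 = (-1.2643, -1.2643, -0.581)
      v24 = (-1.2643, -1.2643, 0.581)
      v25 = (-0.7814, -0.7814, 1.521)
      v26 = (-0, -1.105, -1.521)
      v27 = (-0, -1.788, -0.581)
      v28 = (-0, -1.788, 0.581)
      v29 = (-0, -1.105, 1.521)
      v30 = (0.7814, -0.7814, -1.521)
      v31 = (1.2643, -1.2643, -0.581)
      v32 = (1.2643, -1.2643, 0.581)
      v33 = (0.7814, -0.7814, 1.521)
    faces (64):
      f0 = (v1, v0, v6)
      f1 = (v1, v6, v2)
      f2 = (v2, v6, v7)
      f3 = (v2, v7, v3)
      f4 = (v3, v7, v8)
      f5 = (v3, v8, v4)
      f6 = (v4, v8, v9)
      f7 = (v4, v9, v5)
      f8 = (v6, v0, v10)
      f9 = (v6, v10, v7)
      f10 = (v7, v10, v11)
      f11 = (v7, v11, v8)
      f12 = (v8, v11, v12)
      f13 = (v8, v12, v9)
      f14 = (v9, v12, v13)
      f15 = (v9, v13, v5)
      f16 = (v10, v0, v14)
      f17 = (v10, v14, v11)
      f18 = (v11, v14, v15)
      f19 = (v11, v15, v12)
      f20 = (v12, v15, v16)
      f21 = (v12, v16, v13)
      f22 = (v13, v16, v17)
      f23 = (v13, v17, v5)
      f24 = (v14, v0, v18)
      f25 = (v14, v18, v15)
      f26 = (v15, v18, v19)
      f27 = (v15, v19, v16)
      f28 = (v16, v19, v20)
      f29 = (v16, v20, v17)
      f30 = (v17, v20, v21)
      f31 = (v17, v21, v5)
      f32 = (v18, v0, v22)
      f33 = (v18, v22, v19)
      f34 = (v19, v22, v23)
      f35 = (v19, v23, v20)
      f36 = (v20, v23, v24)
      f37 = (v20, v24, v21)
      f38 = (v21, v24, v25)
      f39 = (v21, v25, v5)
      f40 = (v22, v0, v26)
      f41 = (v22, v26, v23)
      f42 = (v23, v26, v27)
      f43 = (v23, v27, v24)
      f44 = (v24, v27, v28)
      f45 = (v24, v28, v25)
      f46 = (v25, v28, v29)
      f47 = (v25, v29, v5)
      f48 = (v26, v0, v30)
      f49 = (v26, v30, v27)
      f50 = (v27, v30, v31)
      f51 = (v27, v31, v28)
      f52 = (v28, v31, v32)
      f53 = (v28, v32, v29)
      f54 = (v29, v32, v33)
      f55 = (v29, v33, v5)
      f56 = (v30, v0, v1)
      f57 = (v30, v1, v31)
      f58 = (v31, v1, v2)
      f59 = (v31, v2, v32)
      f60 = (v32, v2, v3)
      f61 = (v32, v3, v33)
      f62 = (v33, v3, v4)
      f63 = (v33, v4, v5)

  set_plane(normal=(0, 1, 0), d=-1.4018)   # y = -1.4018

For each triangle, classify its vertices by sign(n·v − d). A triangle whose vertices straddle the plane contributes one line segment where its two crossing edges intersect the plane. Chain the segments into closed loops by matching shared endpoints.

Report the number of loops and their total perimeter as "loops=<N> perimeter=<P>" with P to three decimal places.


Straddling triangles (10 of 64):
  (v23,v26,v27) [++-] → (0, -1.4018, -1.11252)–(-0.932352, -1.4018, -0.581)  len=1.0732
  (v23,v27,v24) [+-+] → (-0.932352, -1.4018, -0.581)–(-0.932352, -1.4018, 0.275911)  len=0.8569
  (v24,v27,v28) [+--] → (-0.932352, -1.4018, 0.275911)–(-0.932352, -1.4018, 0.581)  len=0.3051
  (v24,v28,v25) [+-+] → (-0.932352, -1.4018, 0.581)–(-0.299798, -1.4018, 0.941648)  len=0.7281
  (v25,v28,v29) [+-+] → (-0.299798, -1.4018, 0.941648)–(0, -1.4018, 1.11252)  len=0.3451
  (v26,v30,v27) [++-] → (0.299798, -1.4018, -0.941648)–(0, -1.4018, -1.11252)  len=0.3451
  (v27,v30,v31) [-++] → (0.299798, -1.4018, -0.941648)–(0.932352, -1.4018, -0.581)  len=0.7281
  (v27,v31,v28) [-+-] → (0.932352, -1.4018, -0.581)–(0.932352, -1.4018, -0.275911)  len=0.3051
  (v28,v31,v32) [-++] → (0.932352, -1.4018, -0.275911)–(0.932352, -1.4018, 0.581)  len=0.8569
  (v28,v32,v29) [-++] → (0.932352, -1.4018, 0.581)–(0, -1.4018, 1.11252)  len=1.0732

Chained into 1 loop(s):
  loop 1: 10 segments, perimeter = 6.6169
Total perimeter = 6.617

loops=1 perimeter=6.617


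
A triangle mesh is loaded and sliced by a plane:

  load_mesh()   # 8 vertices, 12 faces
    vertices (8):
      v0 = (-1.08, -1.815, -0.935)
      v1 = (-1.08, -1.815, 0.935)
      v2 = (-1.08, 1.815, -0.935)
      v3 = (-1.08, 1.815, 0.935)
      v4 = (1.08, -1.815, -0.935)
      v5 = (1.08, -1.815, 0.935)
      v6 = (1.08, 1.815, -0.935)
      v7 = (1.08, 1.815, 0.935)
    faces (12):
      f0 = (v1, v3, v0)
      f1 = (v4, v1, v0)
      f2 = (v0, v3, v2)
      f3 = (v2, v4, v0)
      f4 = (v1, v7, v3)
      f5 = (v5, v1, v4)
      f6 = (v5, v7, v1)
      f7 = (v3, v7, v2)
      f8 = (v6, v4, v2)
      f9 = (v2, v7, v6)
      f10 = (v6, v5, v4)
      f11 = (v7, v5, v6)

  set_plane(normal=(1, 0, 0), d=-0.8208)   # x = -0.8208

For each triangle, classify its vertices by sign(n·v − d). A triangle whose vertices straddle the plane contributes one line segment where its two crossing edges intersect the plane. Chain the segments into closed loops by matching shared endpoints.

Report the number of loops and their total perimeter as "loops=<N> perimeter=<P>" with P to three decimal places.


Straddling triangles (8 of 12):
  (v4,v1,v0) [+--] → (-0.8208, -1.815, 0.7106)–(-0.8208, -1.815, -0.935)  len=1.6456
  (v2,v4,v0) [-+-] → (-0.8208, 1.3794, -0.935)–(-0.8208, -1.815, -0.935)  len=3.1944
  (v1,v7,v3) [-+-] → (-0.8208, -1.3794, 0.935)–(-0.8208, 1.815, 0.935)  len=3.1944
  (v5,v1,v4) [+-+] → (-0.8208, -1.815, 0.935)–(-0.8208, -1.815, 0.7106)  len=0.2244
  (v5,v7,v1) [++-] → (-0.8208, -1.3794, 0.935)–(-0.8208, -1.815, 0.935)  len=0.4356
  (v3,v7,v2) [-+-] → (-0.8208, 1.815, 0.935)–(-0.8208, 1.815, -0.7106)  len=1.6456
  (v6,v4,v2) [++-] → (-0.8208, 1.3794, -0.935)–(-0.8208, 1.815, -0.935)  len=0.4356
  (v2,v7,v6) [-++] → (-0.8208, 1.815, -0.7106)–(-0.8208, 1.815, -0.935)  len=0.2244

Chained into 1 loop(s):
  loop 1: 8 segments, perimeter = 11.0000
Total perimeter = 11.000

loops=1 perimeter=11.000


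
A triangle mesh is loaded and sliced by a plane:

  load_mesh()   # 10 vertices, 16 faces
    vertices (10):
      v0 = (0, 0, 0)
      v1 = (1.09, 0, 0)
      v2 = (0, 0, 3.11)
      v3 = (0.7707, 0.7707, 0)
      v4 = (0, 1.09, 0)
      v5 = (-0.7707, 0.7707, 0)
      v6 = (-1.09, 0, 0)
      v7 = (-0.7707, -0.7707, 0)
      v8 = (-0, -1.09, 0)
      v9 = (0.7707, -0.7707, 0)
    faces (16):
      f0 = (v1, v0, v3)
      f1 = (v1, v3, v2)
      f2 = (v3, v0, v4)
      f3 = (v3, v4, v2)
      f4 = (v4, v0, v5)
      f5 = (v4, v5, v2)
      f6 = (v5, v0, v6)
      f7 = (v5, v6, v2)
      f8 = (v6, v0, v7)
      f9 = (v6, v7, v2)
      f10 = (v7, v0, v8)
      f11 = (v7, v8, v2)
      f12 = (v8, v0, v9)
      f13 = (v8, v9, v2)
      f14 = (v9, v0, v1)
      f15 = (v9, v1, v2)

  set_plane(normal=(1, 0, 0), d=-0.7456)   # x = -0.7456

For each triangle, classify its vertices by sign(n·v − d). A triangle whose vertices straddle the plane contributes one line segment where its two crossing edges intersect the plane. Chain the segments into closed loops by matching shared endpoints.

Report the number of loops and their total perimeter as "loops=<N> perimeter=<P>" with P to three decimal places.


Straddling triangles (8 of 16):
  (v4,v0,v5) [++-] → (-0.7456, 0.7456, 0)–(-0.7456, 0.781099, 0)  len=0.0355
  (v4,v5,v2) [+-+] → (-0.7456, 0.781099, 0)–(-0.7456, 0.7456, 0.101286)  len=0.1073
  (v5,v0,v6) [-+-] → (-0.7456, 0.7456, 0)–(-0.7456, 0, 0)  len=0.7456
  (v5,v6,v2) [--+] → (-0.7456, 0, 0.982646)–(-0.7456, 0.7456, 0.101286)  len=1.1544
  (v6,v0,v7) [-+-] → (-0.7456, 0, 0)–(-0.7456, -0.7456, 0)  len=0.7456
  (v6,v7,v2) [--+] → (-0.7456, -0.7456, 0.101286)–(-0.7456, 0, 0.982646)  len=1.1544
  (v7,v0,v8) [-++] → (-0.7456, -0.7456, 0)–(-0.7456, -0.781099, 0)  len=0.0355
  (v7,v8,v2) [-++] → (-0.7456, -0.781099, 0)–(-0.7456, -0.7456, 0.101286)  len=0.1073

Chained into 1 loop(s):
  loop 1: 8 segments, perimeter = 4.0857
Total perimeter = 4.086

loops=1 perimeter=4.086
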